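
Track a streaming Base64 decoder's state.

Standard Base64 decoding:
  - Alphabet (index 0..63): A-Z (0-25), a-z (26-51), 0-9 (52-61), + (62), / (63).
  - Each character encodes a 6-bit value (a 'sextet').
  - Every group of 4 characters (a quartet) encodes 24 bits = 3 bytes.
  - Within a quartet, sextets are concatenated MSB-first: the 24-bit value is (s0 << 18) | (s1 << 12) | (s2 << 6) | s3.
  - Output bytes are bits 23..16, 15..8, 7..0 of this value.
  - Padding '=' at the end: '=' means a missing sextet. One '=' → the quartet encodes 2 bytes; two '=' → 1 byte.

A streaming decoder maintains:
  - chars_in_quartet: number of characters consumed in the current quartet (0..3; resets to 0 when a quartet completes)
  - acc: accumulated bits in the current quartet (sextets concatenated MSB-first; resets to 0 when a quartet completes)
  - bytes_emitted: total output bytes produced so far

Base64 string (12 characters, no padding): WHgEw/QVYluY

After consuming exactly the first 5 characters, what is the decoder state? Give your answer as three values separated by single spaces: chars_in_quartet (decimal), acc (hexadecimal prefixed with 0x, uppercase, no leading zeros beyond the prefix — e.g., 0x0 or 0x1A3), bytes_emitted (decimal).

After char 0 ('W'=22): chars_in_quartet=1 acc=0x16 bytes_emitted=0
After char 1 ('H'=7): chars_in_quartet=2 acc=0x587 bytes_emitted=0
After char 2 ('g'=32): chars_in_quartet=3 acc=0x161E0 bytes_emitted=0
After char 3 ('E'=4): chars_in_quartet=4 acc=0x587804 -> emit 58 78 04, reset; bytes_emitted=3
After char 4 ('w'=48): chars_in_quartet=1 acc=0x30 bytes_emitted=3

Answer: 1 0x30 3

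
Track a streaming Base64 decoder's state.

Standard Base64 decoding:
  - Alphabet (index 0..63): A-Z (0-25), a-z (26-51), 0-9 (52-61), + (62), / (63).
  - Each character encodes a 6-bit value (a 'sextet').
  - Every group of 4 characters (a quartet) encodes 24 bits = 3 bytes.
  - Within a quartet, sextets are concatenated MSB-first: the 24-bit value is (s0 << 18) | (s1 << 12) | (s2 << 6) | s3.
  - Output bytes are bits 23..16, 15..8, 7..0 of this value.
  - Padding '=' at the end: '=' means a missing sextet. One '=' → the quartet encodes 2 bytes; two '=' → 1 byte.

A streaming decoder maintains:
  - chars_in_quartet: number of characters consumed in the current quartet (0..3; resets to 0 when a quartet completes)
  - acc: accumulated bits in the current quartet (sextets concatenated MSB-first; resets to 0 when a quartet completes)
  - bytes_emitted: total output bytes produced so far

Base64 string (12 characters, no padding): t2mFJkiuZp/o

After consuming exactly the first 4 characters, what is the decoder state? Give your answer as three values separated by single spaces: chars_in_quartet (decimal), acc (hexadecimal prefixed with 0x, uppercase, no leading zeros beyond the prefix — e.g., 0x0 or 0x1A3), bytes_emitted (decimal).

After char 0 ('t'=45): chars_in_quartet=1 acc=0x2D bytes_emitted=0
After char 1 ('2'=54): chars_in_quartet=2 acc=0xB76 bytes_emitted=0
After char 2 ('m'=38): chars_in_quartet=3 acc=0x2DDA6 bytes_emitted=0
After char 3 ('F'=5): chars_in_quartet=4 acc=0xB76985 -> emit B7 69 85, reset; bytes_emitted=3

Answer: 0 0x0 3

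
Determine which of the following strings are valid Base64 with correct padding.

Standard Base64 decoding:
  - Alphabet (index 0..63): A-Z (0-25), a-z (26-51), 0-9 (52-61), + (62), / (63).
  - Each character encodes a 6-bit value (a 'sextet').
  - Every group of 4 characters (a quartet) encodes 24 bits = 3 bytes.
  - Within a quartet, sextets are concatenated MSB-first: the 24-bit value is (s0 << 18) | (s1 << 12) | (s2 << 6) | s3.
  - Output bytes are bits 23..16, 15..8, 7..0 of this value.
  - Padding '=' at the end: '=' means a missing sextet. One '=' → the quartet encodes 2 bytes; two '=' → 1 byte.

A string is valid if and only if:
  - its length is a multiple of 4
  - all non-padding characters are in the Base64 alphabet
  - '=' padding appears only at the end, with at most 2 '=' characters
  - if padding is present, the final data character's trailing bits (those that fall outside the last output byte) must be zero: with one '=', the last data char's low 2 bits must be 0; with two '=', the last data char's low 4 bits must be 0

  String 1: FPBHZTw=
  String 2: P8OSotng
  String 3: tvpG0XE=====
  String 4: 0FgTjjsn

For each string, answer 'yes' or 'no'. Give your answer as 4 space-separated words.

String 1: 'FPBHZTw=' → valid
String 2: 'P8OSotng' → valid
String 3: 'tvpG0XE=====' → invalid (5 pad chars (max 2))
String 4: '0FgTjjsn' → valid

Answer: yes yes no yes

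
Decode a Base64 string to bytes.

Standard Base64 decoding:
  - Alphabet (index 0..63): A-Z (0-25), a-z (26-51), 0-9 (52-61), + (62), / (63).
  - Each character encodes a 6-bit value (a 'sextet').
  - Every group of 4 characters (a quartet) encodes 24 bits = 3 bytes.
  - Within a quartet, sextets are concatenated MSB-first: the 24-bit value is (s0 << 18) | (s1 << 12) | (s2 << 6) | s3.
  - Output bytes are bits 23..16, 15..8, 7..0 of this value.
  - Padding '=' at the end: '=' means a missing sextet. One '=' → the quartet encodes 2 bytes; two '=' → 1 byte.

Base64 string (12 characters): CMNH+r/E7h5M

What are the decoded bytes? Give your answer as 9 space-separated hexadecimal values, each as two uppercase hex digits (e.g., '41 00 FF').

Answer: 08 C3 47 FA BF C4 EE 1E 4C

Derivation:
After char 0 ('C'=2): chars_in_quartet=1 acc=0x2 bytes_emitted=0
After char 1 ('M'=12): chars_in_quartet=2 acc=0x8C bytes_emitted=0
After char 2 ('N'=13): chars_in_quartet=3 acc=0x230D bytes_emitted=0
After char 3 ('H'=7): chars_in_quartet=4 acc=0x8C347 -> emit 08 C3 47, reset; bytes_emitted=3
After char 4 ('+'=62): chars_in_quartet=1 acc=0x3E bytes_emitted=3
After char 5 ('r'=43): chars_in_quartet=2 acc=0xFAB bytes_emitted=3
After char 6 ('/'=63): chars_in_quartet=3 acc=0x3EAFF bytes_emitted=3
After char 7 ('E'=4): chars_in_quartet=4 acc=0xFABFC4 -> emit FA BF C4, reset; bytes_emitted=6
After char 8 ('7'=59): chars_in_quartet=1 acc=0x3B bytes_emitted=6
After char 9 ('h'=33): chars_in_quartet=2 acc=0xEE1 bytes_emitted=6
After char 10 ('5'=57): chars_in_quartet=3 acc=0x3B879 bytes_emitted=6
After char 11 ('M'=12): chars_in_quartet=4 acc=0xEE1E4C -> emit EE 1E 4C, reset; bytes_emitted=9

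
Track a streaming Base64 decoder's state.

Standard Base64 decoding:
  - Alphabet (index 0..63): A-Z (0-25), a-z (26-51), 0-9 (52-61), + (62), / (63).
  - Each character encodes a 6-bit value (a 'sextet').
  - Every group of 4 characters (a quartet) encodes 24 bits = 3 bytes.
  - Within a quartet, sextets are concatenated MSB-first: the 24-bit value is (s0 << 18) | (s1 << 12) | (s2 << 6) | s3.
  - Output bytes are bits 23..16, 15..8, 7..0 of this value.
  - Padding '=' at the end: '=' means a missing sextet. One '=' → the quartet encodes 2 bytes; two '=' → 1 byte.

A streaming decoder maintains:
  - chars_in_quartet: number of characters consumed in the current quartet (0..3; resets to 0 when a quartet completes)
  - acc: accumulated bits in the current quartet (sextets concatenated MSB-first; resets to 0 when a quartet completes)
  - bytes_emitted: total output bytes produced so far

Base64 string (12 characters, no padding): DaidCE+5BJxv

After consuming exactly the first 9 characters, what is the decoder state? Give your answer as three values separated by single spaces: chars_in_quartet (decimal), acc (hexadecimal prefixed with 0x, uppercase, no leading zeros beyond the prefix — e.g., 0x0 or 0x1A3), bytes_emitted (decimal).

Answer: 1 0x1 6

Derivation:
After char 0 ('D'=3): chars_in_quartet=1 acc=0x3 bytes_emitted=0
After char 1 ('a'=26): chars_in_quartet=2 acc=0xDA bytes_emitted=0
After char 2 ('i'=34): chars_in_quartet=3 acc=0x36A2 bytes_emitted=0
After char 3 ('d'=29): chars_in_quartet=4 acc=0xDA89D -> emit 0D A8 9D, reset; bytes_emitted=3
After char 4 ('C'=2): chars_in_quartet=1 acc=0x2 bytes_emitted=3
After char 5 ('E'=4): chars_in_quartet=2 acc=0x84 bytes_emitted=3
After char 6 ('+'=62): chars_in_quartet=3 acc=0x213E bytes_emitted=3
After char 7 ('5'=57): chars_in_quartet=4 acc=0x84FB9 -> emit 08 4F B9, reset; bytes_emitted=6
After char 8 ('B'=1): chars_in_quartet=1 acc=0x1 bytes_emitted=6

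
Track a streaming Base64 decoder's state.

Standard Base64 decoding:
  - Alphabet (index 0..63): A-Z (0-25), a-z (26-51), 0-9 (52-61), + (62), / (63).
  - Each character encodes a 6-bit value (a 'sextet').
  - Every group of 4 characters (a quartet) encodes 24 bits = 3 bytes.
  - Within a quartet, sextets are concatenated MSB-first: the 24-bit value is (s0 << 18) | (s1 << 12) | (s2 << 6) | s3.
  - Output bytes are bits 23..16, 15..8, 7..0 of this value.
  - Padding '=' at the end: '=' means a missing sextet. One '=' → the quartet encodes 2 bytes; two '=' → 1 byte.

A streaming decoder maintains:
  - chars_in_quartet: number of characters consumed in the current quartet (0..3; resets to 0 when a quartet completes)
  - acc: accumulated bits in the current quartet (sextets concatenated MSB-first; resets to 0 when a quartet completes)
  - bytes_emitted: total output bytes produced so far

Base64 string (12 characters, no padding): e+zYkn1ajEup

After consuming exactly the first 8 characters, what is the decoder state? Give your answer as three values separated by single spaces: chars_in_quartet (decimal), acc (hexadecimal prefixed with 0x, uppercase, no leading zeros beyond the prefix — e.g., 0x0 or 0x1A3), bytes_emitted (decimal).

Answer: 0 0x0 6

Derivation:
After char 0 ('e'=30): chars_in_quartet=1 acc=0x1E bytes_emitted=0
After char 1 ('+'=62): chars_in_quartet=2 acc=0x7BE bytes_emitted=0
After char 2 ('z'=51): chars_in_quartet=3 acc=0x1EFB3 bytes_emitted=0
After char 3 ('Y'=24): chars_in_quartet=4 acc=0x7BECD8 -> emit 7B EC D8, reset; bytes_emitted=3
After char 4 ('k'=36): chars_in_quartet=1 acc=0x24 bytes_emitted=3
After char 5 ('n'=39): chars_in_quartet=2 acc=0x927 bytes_emitted=3
After char 6 ('1'=53): chars_in_quartet=3 acc=0x249F5 bytes_emitted=3
After char 7 ('a'=26): chars_in_quartet=4 acc=0x927D5A -> emit 92 7D 5A, reset; bytes_emitted=6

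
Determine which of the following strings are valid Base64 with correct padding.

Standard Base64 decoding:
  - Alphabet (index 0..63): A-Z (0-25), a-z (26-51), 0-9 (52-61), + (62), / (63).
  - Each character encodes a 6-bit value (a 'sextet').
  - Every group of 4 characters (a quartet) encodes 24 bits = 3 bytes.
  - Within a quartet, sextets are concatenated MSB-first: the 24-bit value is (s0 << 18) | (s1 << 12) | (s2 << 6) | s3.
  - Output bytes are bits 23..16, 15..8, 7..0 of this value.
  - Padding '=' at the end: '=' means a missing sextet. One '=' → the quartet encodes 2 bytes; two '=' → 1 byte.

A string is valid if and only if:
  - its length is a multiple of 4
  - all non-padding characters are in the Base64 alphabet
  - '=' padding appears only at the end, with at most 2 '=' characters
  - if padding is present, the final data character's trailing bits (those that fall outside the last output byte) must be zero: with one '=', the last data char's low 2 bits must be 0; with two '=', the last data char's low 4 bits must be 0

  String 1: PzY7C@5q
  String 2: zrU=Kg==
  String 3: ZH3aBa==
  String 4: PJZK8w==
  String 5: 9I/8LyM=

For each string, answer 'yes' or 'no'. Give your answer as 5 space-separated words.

String 1: 'PzY7C@5q' → invalid (bad char(s): ['@'])
String 2: 'zrU=Kg==' → invalid (bad char(s): ['=']; '=' in middle)
String 3: 'ZH3aBa==' → invalid (bad trailing bits)
String 4: 'PJZK8w==' → valid
String 5: '9I/8LyM=' → valid

Answer: no no no yes yes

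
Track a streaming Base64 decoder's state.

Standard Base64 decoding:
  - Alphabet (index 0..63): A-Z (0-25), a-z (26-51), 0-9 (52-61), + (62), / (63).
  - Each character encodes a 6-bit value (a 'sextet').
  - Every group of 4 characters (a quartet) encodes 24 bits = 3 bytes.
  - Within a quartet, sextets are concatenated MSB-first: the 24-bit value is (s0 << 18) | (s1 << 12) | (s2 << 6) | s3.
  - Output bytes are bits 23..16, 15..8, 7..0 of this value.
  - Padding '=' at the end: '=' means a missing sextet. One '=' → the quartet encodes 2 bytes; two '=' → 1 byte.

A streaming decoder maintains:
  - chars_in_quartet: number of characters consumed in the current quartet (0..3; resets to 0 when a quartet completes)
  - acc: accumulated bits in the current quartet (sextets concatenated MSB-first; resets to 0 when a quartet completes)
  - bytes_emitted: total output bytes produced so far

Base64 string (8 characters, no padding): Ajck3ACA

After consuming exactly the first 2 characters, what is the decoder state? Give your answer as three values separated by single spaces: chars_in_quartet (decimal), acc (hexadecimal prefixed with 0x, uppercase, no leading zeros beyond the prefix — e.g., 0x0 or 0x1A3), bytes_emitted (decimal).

Answer: 2 0x23 0

Derivation:
After char 0 ('A'=0): chars_in_quartet=1 acc=0x0 bytes_emitted=0
After char 1 ('j'=35): chars_in_quartet=2 acc=0x23 bytes_emitted=0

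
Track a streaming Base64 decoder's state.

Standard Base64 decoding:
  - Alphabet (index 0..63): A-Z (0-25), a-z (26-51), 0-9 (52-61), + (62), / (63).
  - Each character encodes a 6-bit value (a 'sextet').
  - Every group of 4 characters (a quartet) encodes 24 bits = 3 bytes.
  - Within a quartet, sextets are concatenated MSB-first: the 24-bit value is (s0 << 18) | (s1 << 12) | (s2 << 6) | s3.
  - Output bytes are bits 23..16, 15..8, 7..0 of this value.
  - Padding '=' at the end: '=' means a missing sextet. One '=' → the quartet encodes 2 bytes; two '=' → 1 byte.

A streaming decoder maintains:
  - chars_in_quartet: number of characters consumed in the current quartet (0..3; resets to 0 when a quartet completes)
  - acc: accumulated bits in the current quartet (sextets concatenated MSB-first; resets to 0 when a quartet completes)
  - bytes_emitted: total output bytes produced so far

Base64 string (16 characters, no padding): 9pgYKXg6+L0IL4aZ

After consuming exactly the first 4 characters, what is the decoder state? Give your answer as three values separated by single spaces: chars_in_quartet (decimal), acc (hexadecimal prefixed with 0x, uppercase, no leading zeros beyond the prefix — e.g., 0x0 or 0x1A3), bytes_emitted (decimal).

Answer: 0 0x0 3

Derivation:
After char 0 ('9'=61): chars_in_quartet=1 acc=0x3D bytes_emitted=0
After char 1 ('p'=41): chars_in_quartet=2 acc=0xF69 bytes_emitted=0
After char 2 ('g'=32): chars_in_quartet=3 acc=0x3DA60 bytes_emitted=0
After char 3 ('Y'=24): chars_in_quartet=4 acc=0xF69818 -> emit F6 98 18, reset; bytes_emitted=3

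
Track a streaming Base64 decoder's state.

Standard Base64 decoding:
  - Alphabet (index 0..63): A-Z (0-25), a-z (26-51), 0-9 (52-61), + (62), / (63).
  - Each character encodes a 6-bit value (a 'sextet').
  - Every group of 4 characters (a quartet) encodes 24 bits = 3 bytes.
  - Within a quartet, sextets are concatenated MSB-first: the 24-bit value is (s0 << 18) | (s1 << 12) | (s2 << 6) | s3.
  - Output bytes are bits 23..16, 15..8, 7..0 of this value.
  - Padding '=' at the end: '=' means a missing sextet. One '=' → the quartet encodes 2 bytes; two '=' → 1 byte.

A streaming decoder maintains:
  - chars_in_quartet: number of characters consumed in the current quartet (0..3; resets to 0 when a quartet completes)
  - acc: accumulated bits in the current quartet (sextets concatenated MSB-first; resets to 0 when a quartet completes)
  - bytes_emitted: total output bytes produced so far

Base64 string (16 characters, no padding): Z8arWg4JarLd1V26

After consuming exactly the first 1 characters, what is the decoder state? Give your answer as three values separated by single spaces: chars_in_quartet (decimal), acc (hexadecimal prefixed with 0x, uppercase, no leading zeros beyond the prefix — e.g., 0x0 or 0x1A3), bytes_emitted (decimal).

Answer: 1 0x19 0

Derivation:
After char 0 ('Z'=25): chars_in_quartet=1 acc=0x19 bytes_emitted=0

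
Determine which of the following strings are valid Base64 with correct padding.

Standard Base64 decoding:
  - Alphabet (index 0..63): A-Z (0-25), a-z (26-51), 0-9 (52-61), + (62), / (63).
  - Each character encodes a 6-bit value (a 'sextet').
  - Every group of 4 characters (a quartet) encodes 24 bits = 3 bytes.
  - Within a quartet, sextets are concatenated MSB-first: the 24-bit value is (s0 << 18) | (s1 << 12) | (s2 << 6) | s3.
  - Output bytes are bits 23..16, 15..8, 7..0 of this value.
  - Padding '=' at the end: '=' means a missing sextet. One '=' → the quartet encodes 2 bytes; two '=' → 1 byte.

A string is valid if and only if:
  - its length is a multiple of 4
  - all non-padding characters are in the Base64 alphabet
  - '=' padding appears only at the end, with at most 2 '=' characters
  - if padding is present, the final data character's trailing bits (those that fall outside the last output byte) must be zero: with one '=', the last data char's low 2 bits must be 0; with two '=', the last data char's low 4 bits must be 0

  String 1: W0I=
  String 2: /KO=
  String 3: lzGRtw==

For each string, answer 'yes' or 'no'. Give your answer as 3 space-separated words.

Answer: yes no yes

Derivation:
String 1: 'W0I=' → valid
String 2: '/KO=' → invalid (bad trailing bits)
String 3: 'lzGRtw==' → valid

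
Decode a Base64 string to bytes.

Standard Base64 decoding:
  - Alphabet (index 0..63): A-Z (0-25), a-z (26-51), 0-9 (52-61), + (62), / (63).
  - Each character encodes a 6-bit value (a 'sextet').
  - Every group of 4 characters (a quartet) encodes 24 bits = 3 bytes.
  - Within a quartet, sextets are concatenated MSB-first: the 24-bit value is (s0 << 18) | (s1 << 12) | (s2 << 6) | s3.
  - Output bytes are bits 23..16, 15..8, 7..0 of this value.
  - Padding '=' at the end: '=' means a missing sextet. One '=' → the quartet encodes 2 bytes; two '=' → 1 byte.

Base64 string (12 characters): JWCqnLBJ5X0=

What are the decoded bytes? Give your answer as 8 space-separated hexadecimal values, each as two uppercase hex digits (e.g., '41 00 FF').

Answer: 25 60 AA 9C B0 49 E5 7D

Derivation:
After char 0 ('J'=9): chars_in_quartet=1 acc=0x9 bytes_emitted=0
After char 1 ('W'=22): chars_in_quartet=2 acc=0x256 bytes_emitted=0
After char 2 ('C'=2): chars_in_quartet=3 acc=0x9582 bytes_emitted=0
After char 3 ('q'=42): chars_in_quartet=4 acc=0x2560AA -> emit 25 60 AA, reset; bytes_emitted=3
After char 4 ('n'=39): chars_in_quartet=1 acc=0x27 bytes_emitted=3
After char 5 ('L'=11): chars_in_quartet=2 acc=0x9CB bytes_emitted=3
After char 6 ('B'=1): chars_in_quartet=3 acc=0x272C1 bytes_emitted=3
After char 7 ('J'=9): chars_in_quartet=4 acc=0x9CB049 -> emit 9C B0 49, reset; bytes_emitted=6
After char 8 ('5'=57): chars_in_quartet=1 acc=0x39 bytes_emitted=6
After char 9 ('X'=23): chars_in_quartet=2 acc=0xE57 bytes_emitted=6
After char 10 ('0'=52): chars_in_quartet=3 acc=0x395F4 bytes_emitted=6
Padding '=': partial quartet acc=0x395F4 -> emit E5 7D; bytes_emitted=8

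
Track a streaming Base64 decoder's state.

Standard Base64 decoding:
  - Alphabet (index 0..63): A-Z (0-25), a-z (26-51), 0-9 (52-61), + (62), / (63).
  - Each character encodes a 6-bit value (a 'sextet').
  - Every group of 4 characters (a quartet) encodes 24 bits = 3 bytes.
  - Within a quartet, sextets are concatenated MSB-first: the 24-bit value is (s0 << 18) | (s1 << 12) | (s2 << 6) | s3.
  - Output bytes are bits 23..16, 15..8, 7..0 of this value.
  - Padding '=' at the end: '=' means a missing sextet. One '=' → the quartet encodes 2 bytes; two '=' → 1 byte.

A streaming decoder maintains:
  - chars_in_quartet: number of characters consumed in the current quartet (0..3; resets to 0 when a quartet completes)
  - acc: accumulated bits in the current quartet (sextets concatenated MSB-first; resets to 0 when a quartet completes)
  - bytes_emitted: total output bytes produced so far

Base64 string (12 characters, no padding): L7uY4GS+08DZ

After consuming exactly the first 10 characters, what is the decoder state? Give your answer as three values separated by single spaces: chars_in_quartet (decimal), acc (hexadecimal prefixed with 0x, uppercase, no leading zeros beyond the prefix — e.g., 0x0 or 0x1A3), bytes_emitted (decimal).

Answer: 2 0xD3C 6

Derivation:
After char 0 ('L'=11): chars_in_quartet=1 acc=0xB bytes_emitted=0
After char 1 ('7'=59): chars_in_quartet=2 acc=0x2FB bytes_emitted=0
After char 2 ('u'=46): chars_in_quartet=3 acc=0xBEEE bytes_emitted=0
After char 3 ('Y'=24): chars_in_quartet=4 acc=0x2FBB98 -> emit 2F BB 98, reset; bytes_emitted=3
After char 4 ('4'=56): chars_in_quartet=1 acc=0x38 bytes_emitted=3
After char 5 ('G'=6): chars_in_quartet=2 acc=0xE06 bytes_emitted=3
After char 6 ('S'=18): chars_in_quartet=3 acc=0x38192 bytes_emitted=3
After char 7 ('+'=62): chars_in_quartet=4 acc=0xE064BE -> emit E0 64 BE, reset; bytes_emitted=6
After char 8 ('0'=52): chars_in_quartet=1 acc=0x34 bytes_emitted=6
After char 9 ('8'=60): chars_in_quartet=2 acc=0xD3C bytes_emitted=6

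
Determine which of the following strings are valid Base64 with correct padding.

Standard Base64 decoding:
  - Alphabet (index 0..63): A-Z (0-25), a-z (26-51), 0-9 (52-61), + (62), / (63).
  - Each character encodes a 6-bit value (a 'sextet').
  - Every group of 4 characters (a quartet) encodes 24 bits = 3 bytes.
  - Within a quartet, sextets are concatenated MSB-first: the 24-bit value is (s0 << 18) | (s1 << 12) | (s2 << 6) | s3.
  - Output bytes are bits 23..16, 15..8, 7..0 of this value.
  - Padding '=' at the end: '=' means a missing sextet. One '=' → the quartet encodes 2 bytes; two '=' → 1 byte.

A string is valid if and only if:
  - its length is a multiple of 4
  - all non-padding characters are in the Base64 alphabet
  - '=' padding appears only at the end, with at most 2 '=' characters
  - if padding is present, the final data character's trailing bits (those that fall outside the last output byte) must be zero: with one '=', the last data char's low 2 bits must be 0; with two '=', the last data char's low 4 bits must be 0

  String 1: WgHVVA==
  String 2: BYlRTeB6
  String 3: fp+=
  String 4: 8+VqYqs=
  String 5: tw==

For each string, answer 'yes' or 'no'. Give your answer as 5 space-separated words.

String 1: 'WgHVVA==' → valid
String 2: 'BYlRTeB6' → valid
String 3: 'fp+=' → invalid (bad trailing bits)
String 4: '8+VqYqs=' → valid
String 5: 'tw==' → valid

Answer: yes yes no yes yes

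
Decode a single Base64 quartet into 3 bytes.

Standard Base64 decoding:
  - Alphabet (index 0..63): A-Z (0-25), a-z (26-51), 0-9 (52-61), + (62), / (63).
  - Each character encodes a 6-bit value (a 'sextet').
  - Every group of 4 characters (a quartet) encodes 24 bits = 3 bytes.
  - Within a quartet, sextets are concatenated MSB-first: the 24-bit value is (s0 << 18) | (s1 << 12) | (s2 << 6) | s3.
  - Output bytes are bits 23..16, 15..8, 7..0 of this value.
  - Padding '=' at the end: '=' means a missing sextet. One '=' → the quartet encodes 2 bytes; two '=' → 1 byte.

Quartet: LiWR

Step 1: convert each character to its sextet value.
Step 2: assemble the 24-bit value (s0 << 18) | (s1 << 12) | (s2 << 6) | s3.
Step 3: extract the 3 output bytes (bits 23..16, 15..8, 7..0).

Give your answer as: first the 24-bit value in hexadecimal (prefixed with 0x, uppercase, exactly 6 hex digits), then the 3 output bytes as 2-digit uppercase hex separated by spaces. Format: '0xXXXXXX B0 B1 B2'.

Answer: 0x2E2591 2E 25 91

Derivation:
Sextets: L=11, i=34, W=22, R=17
24-bit: (11<<18) | (34<<12) | (22<<6) | 17
      = 0x2C0000 | 0x022000 | 0x000580 | 0x000011
      = 0x2E2591
Bytes: (v>>16)&0xFF=2E, (v>>8)&0xFF=25, v&0xFF=91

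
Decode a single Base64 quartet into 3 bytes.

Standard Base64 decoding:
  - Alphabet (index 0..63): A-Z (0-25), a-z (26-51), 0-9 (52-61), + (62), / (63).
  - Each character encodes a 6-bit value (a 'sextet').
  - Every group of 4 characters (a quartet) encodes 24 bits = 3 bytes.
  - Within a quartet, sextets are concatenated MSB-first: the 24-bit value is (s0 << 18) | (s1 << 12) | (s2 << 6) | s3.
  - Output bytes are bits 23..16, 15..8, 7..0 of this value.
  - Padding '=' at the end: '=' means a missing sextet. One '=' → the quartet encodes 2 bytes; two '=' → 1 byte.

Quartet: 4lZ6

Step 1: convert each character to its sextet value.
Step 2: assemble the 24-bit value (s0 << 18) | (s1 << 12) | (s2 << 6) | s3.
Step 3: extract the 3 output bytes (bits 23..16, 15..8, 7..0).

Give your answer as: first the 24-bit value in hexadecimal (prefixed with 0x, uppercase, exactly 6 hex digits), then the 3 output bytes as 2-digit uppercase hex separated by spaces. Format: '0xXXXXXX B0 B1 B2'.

Answer: 0xE2567A E2 56 7A

Derivation:
Sextets: 4=56, l=37, Z=25, 6=58
24-bit: (56<<18) | (37<<12) | (25<<6) | 58
      = 0xE00000 | 0x025000 | 0x000640 | 0x00003A
      = 0xE2567A
Bytes: (v>>16)&0xFF=E2, (v>>8)&0xFF=56, v&0xFF=7A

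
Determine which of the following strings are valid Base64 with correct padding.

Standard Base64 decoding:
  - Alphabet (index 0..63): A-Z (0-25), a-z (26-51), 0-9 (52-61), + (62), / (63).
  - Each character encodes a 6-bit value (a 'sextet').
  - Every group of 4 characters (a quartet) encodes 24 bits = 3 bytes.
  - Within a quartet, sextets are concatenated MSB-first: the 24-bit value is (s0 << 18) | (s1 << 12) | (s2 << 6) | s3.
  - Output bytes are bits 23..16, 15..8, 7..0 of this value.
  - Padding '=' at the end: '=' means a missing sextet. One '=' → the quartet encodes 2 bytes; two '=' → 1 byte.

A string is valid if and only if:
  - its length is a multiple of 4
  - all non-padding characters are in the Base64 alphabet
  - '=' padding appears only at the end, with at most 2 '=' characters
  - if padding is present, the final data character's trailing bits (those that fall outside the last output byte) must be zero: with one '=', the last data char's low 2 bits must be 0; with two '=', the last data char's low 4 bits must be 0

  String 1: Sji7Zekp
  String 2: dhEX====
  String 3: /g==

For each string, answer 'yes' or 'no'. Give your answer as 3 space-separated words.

String 1: 'Sji7Zekp' → valid
String 2: 'dhEX====' → invalid (4 pad chars (max 2))
String 3: '/g==' → valid

Answer: yes no yes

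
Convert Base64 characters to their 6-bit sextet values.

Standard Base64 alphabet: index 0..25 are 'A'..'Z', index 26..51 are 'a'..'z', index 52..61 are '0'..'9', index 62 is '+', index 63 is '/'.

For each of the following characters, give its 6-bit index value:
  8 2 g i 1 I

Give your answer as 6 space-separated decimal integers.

Answer: 60 54 32 34 53 8

Derivation:
'8': 0..9 range, 52 + ord('8') − ord('0') = 60
'2': 0..9 range, 52 + ord('2') − ord('0') = 54
'g': a..z range, 26 + ord('g') − ord('a') = 32
'i': a..z range, 26 + ord('i') − ord('a') = 34
'1': 0..9 range, 52 + ord('1') − ord('0') = 53
'I': A..Z range, ord('I') − ord('A') = 8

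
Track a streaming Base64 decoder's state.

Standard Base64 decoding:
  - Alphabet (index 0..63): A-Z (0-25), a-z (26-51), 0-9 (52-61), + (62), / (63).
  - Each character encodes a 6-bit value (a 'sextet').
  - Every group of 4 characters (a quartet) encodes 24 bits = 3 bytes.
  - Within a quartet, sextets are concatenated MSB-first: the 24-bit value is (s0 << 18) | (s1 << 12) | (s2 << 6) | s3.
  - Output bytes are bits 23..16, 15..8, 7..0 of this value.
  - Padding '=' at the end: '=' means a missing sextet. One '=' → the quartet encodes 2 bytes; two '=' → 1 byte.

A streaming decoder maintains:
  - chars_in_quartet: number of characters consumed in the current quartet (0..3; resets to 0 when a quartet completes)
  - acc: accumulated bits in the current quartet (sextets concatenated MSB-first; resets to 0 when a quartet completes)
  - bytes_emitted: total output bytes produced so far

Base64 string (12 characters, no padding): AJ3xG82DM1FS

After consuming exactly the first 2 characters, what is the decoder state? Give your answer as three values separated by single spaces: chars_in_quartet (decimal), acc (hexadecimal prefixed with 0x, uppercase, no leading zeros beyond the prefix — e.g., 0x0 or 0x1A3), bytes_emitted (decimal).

Answer: 2 0x9 0

Derivation:
After char 0 ('A'=0): chars_in_quartet=1 acc=0x0 bytes_emitted=0
After char 1 ('J'=9): chars_in_quartet=2 acc=0x9 bytes_emitted=0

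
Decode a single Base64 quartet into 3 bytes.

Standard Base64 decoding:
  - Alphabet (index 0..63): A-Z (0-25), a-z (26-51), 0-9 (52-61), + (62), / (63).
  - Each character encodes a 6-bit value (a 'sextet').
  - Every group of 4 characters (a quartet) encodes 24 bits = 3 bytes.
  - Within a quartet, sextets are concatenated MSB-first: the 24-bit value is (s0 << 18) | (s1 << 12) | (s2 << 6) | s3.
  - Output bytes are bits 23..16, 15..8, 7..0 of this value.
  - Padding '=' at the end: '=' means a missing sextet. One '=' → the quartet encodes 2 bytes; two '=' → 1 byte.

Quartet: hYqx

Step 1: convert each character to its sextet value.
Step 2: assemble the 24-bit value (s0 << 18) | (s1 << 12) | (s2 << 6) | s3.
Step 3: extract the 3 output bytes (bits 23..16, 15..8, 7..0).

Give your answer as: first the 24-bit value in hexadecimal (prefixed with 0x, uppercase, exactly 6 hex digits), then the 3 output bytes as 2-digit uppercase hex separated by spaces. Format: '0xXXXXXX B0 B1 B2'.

Sextets: h=33, Y=24, q=42, x=49
24-bit: (33<<18) | (24<<12) | (42<<6) | 49
      = 0x840000 | 0x018000 | 0x000A80 | 0x000031
      = 0x858AB1
Bytes: (v>>16)&0xFF=85, (v>>8)&0xFF=8A, v&0xFF=B1

Answer: 0x858AB1 85 8A B1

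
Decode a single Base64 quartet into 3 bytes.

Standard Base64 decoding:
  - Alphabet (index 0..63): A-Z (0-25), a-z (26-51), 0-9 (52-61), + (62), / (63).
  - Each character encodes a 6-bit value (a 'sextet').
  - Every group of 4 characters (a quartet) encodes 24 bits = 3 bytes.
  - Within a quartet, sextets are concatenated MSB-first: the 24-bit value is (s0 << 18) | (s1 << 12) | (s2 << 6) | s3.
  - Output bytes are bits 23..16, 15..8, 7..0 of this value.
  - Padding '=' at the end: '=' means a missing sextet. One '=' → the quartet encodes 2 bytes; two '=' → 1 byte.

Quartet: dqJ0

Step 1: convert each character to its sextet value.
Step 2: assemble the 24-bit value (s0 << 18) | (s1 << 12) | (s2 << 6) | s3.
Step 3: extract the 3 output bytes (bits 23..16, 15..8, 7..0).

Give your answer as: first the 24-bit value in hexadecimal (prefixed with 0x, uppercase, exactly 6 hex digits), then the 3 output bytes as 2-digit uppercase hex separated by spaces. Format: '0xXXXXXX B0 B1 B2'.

Sextets: d=29, q=42, J=9, 0=52
24-bit: (29<<18) | (42<<12) | (9<<6) | 52
      = 0x740000 | 0x02A000 | 0x000240 | 0x000034
      = 0x76A274
Bytes: (v>>16)&0xFF=76, (v>>8)&0xFF=A2, v&0xFF=74

Answer: 0x76A274 76 A2 74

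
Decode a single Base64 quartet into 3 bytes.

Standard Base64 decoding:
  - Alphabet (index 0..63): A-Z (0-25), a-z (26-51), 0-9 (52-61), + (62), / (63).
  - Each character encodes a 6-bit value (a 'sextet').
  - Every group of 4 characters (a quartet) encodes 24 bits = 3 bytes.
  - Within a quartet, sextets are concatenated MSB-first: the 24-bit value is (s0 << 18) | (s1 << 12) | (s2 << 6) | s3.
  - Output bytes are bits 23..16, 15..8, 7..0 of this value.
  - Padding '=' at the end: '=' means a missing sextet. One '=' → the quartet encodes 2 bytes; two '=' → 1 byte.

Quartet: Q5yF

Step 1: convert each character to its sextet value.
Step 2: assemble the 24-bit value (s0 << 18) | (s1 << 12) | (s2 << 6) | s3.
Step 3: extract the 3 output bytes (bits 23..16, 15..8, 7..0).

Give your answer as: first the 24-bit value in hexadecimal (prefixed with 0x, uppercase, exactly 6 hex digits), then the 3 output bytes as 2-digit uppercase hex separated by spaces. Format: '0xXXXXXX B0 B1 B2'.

Sextets: Q=16, 5=57, y=50, F=5
24-bit: (16<<18) | (57<<12) | (50<<6) | 5
      = 0x400000 | 0x039000 | 0x000C80 | 0x000005
      = 0x439C85
Bytes: (v>>16)&0xFF=43, (v>>8)&0xFF=9C, v&0xFF=85

Answer: 0x439C85 43 9C 85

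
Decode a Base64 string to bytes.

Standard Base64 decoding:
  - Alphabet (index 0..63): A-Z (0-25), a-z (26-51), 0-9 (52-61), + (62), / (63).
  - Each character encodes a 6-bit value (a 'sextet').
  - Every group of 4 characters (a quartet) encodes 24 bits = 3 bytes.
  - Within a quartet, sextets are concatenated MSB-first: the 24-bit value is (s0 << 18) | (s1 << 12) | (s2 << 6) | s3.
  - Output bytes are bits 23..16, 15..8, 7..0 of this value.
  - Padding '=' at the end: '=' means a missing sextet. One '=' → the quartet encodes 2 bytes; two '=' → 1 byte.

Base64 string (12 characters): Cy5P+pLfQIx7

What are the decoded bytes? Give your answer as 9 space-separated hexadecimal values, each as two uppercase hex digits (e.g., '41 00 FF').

Answer: 0B 2E 4F FA 92 DF 40 8C 7B

Derivation:
After char 0 ('C'=2): chars_in_quartet=1 acc=0x2 bytes_emitted=0
After char 1 ('y'=50): chars_in_quartet=2 acc=0xB2 bytes_emitted=0
After char 2 ('5'=57): chars_in_quartet=3 acc=0x2CB9 bytes_emitted=0
After char 3 ('P'=15): chars_in_quartet=4 acc=0xB2E4F -> emit 0B 2E 4F, reset; bytes_emitted=3
After char 4 ('+'=62): chars_in_quartet=1 acc=0x3E bytes_emitted=3
After char 5 ('p'=41): chars_in_quartet=2 acc=0xFA9 bytes_emitted=3
After char 6 ('L'=11): chars_in_quartet=3 acc=0x3EA4B bytes_emitted=3
After char 7 ('f'=31): chars_in_quartet=4 acc=0xFA92DF -> emit FA 92 DF, reset; bytes_emitted=6
After char 8 ('Q'=16): chars_in_quartet=1 acc=0x10 bytes_emitted=6
After char 9 ('I'=8): chars_in_quartet=2 acc=0x408 bytes_emitted=6
After char 10 ('x'=49): chars_in_quartet=3 acc=0x10231 bytes_emitted=6
After char 11 ('7'=59): chars_in_quartet=4 acc=0x408C7B -> emit 40 8C 7B, reset; bytes_emitted=9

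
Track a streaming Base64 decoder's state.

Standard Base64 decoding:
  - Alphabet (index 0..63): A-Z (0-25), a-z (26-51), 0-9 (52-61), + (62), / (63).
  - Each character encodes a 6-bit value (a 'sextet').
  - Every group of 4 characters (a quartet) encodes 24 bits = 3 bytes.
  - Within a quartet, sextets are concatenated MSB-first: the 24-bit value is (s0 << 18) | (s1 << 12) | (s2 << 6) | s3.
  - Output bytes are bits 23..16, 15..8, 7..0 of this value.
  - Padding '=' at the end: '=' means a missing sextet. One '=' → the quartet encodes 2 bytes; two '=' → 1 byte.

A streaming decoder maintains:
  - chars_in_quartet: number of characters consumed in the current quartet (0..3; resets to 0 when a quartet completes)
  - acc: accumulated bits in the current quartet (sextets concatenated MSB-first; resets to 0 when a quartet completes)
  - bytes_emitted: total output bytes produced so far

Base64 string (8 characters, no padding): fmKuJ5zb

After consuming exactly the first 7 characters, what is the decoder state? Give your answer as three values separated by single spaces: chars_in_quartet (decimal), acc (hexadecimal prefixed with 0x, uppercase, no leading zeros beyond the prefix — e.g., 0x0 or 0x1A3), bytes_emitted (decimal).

Answer: 3 0x9E73 3

Derivation:
After char 0 ('f'=31): chars_in_quartet=1 acc=0x1F bytes_emitted=0
After char 1 ('m'=38): chars_in_quartet=2 acc=0x7E6 bytes_emitted=0
After char 2 ('K'=10): chars_in_quartet=3 acc=0x1F98A bytes_emitted=0
After char 3 ('u'=46): chars_in_quartet=4 acc=0x7E62AE -> emit 7E 62 AE, reset; bytes_emitted=3
After char 4 ('J'=9): chars_in_quartet=1 acc=0x9 bytes_emitted=3
After char 5 ('5'=57): chars_in_quartet=2 acc=0x279 bytes_emitted=3
After char 6 ('z'=51): chars_in_quartet=3 acc=0x9E73 bytes_emitted=3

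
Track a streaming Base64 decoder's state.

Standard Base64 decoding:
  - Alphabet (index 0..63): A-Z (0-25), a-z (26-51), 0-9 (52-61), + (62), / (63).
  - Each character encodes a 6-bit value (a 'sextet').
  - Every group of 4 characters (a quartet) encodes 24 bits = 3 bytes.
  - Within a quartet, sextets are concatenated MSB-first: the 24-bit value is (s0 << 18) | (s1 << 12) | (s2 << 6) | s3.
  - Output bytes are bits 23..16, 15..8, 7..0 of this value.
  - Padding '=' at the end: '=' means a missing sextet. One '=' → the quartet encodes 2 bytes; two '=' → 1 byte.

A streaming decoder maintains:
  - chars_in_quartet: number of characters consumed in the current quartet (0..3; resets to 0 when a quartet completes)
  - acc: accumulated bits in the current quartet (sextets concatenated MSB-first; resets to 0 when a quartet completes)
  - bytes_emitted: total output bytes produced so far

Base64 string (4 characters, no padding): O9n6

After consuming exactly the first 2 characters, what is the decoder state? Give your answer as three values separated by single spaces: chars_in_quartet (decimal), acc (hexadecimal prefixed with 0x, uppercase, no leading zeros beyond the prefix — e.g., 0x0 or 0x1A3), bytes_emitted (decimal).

Answer: 2 0x3BD 0

Derivation:
After char 0 ('O'=14): chars_in_quartet=1 acc=0xE bytes_emitted=0
After char 1 ('9'=61): chars_in_quartet=2 acc=0x3BD bytes_emitted=0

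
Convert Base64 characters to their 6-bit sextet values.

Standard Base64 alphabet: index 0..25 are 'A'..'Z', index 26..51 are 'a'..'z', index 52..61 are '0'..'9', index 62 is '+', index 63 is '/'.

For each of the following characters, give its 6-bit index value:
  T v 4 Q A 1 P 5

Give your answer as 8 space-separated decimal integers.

Answer: 19 47 56 16 0 53 15 57

Derivation:
'T': A..Z range, ord('T') − ord('A') = 19
'v': a..z range, 26 + ord('v') − ord('a') = 47
'4': 0..9 range, 52 + ord('4') − ord('0') = 56
'Q': A..Z range, ord('Q') − ord('A') = 16
'A': A..Z range, ord('A') − ord('A') = 0
'1': 0..9 range, 52 + ord('1') − ord('0') = 53
'P': A..Z range, ord('P') − ord('A') = 15
'5': 0..9 range, 52 + ord('5') − ord('0') = 57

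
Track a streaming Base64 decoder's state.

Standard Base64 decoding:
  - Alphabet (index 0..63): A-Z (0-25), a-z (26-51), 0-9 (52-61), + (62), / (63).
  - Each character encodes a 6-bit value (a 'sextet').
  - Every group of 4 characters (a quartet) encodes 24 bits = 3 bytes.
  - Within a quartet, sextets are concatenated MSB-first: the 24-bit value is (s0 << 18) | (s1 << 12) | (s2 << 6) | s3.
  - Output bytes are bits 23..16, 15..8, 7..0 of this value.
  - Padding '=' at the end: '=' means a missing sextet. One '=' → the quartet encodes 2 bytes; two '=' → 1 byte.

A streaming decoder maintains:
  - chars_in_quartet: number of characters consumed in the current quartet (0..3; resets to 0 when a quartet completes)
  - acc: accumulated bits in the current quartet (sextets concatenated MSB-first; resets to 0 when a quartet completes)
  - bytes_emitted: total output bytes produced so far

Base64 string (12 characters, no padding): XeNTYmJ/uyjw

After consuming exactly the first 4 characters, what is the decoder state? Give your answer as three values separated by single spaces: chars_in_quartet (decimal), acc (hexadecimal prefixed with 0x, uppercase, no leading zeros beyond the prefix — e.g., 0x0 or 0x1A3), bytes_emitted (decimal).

After char 0 ('X'=23): chars_in_quartet=1 acc=0x17 bytes_emitted=0
After char 1 ('e'=30): chars_in_quartet=2 acc=0x5DE bytes_emitted=0
After char 2 ('N'=13): chars_in_quartet=3 acc=0x1778D bytes_emitted=0
After char 3 ('T'=19): chars_in_quartet=4 acc=0x5DE353 -> emit 5D E3 53, reset; bytes_emitted=3

Answer: 0 0x0 3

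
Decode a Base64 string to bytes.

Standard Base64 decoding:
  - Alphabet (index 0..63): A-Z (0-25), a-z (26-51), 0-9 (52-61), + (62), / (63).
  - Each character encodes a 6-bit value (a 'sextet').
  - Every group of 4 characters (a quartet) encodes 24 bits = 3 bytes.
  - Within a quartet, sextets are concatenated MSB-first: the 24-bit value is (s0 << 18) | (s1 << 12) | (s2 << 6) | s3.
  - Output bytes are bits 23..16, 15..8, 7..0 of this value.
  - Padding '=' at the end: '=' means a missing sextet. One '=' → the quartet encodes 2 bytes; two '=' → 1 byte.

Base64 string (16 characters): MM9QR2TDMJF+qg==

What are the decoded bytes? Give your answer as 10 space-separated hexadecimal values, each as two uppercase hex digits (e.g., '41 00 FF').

Answer: 30 CF 50 47 64 C3 30 91 7E AA

Derivation:
After char 0 ('M'=12): chars_in_quartet=1 acc=0xC bytes_emitted=0
After char 1 ('M'=12): chars_in_quartet=2 acc=0x30C bytes_emitted=0
After char 2 ('9'=61): chars_in_quartet=3 acc=0xC33D bytes_emitted=0
After char 3 ('Q'=16): chars_in_quartet=4 acc=0x30CF50 -> emit 30 CF 50, reset; bytes_emitted=3
After char 4 ('R'=17): chars_in_quartet=1 acc=0x11 bytes_emitted=3
After char 5 ('2'=54): chars_in_quartet=2 acc=0x476 bytes_emitted=3
After char 6 ('T'=19): chars_in_quartet=3 acc=0x11D93 bytes_emitted=3
After char 7 ('D'=3): chars_in_quartet=4 acc=0x4764C3 -> emit 47 64 C3, reset; bytes_emitted=6
After char 8 ('M'=12): chars_in_quartet=1 acc=0xC bytes_emitted=6
After char 9 ('J'=9): chars_in_quartet=2 acc=0x309 bytes_emitted=6
After char 10 ('F'=5): chars_in_quartet=3 acc=0xC245 bytes_emitted=6
After char 11 ('+'=62): chars_in_quartet=4 acc=0x30917E -> emit 30 91 7E, reset; bytes_emitted=9
After char 12 ('q'=42): chars_in_quartet=1 acc=0x2A bytes_emitted=9
After char 13 ('g'=32): chars_in_quartet=2 acc=0xAA0 bytes_emitted=9
Padding '==': partial quartet acc=0xAA0 -> emit AA; bytes_emitted=10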